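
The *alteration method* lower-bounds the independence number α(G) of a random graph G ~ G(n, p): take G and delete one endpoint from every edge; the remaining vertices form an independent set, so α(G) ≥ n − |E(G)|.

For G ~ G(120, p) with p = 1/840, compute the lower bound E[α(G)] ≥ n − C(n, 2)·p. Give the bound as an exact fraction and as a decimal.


E[|E(G)|] = C(120, 2)·p = 7140 · (1/840) = 17/2.
E[α(G)] ≥ n − E[|E(G)|] = 120 − 17/2 = 223/2.
Numerically: ≈ 111.50000.
(This is only a lower bound; the true E[α(G)] may be larger.)

E[α(G)] ≥ 223/2 ≈ 111.50000.


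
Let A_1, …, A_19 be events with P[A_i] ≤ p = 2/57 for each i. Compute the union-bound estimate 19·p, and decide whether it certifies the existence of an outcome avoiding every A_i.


Union bound: P[∪_{i=1}^{19} A_i] ≤ Σ_i P[A_i] ≤ 19·p = 19·(2/57) = 2/3.
Numerically: 2/3 ≈ 0.6666667.
Is 2/3 < 1? YES.
Since P[∪ A_i] ≤ 2/3 < 1, the complement has P[∩ A_i^c] ≥ 1 − 2/3 = 1/3 > 0, so some outcome avoids every A_i.

19·p = 2/3 ≈ 0.6666667; existence CERTIFIED by the union bound.


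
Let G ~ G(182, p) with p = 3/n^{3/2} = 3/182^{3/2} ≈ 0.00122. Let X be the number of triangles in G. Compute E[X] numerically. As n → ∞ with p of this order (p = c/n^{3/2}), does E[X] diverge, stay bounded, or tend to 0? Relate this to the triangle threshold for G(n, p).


Number of potential triangles: C(182, 3) = 988260.
Each occurs with probability p³ ≈ (0.00122)³ ≈ 1.82407e-09.
By linearity: E[X] = C(182, 3)·p³ ≈ 988260 · 1.82407e-09 ≈ 0.002.
Since α = 3/2 > 1, p = c/n^{3/2} = o(1/n) is below the triangle threshold p ~ 1/n. Asymptotically E[X] ~ (c³/6)·n^{3(1−α)} = (3³/6)·n^{-1.5} → 0, so by Markov's inequality G has no triangles w.h.p.

E[X] ≈ 0.002; in regime p = Θ(1/n^{3/2}) E[X] tends to 0 (below the triangle threshold p ~ 1/n).


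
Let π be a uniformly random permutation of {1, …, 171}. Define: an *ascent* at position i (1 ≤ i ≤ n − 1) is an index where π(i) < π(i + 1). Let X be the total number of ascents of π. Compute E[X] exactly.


Write X = Σ X_I over i = 1, …, 170, with X_I the indicator of one ascent.
There are 170 indicators.
For each fixed i, the pair (π(i), π(i+1)) is a uniformly random ordered pair of distinct values from {1, …, 171}; by symmetry P[π(i) < π(i+1)] = 1/2.
By linearity: E[X] = 170 · (1/2) = (171 − 1) · (1/2) = 85 ≈ 85.0000.

E[X] = 85 = 85.0000.


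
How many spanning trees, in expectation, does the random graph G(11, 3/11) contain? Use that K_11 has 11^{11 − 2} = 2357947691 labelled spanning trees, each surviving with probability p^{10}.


K_11 has 11^{11 − 2} = 2357947691 labelled spanning trees.
For each such spanning tree H, let X_H = 1 if all 10 edges of H are present in G. Then P[X_H = 1] = p^{10} = (3/11)^{10} = 59049/25937424601.
Summing the indicators: E[X] = Σ_H E[X_H] = 2357947691 · p^{10} = 2357947691 · 59049/25937424601 = 59049/11.
Numerically: E[X] ≈ 5368.1.

E[X] = 2357947691 · (3/11)^{10} = 59049/11 ≈ 5368.1.


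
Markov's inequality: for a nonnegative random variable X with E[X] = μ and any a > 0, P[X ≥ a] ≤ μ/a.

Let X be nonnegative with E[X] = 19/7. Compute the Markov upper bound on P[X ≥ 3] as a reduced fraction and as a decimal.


μ = E[X] = 19/7, a = 3.
Markov: P[X ≥ 3] ≤ μ/a = (19/7)/3 = 19/21.
Numerically: ≈ 0.90476.
(Since a = 3 > μ = 2.71429, the bound 19/21 is < 1 and informative.)

P[X ≥ 3] ≤ 19/21 ≈ 0.90476.


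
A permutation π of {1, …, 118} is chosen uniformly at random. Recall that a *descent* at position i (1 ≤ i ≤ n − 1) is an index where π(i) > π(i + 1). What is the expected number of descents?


Write X = Σ X_I over i = 1, …, 117, with X_I the indicator of one descent.
There are 117 indicators.
For each fixed i, the pair (π(i), π(i+1)) is a uniformly random ordered pair of distinct values from {1, …, 118}; by symmetry P[π(i) > π(i+1)] = 1/2.
By linearity: E[X] = 117 · (1/2) = (118 − 1) · (1/2) = 117/2 ≈ 58.50000.

E[X] = 117/2 = 58.50000.


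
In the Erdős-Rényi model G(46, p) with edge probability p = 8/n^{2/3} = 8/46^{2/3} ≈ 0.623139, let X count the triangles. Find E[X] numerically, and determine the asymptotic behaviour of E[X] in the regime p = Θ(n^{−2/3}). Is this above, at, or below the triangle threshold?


Number of potential triangles: C(46, 3) = 15180.
Each occurs with probability p³ ≈ (0.623139)³ ≈ 2.41965974e-01.
By linearity: E[X] = C(46, 3)·p³ ≈ 15180 · 2.41965974e-01 ≈ 3673.043478.
Since α = 2/3 < 1, p = c/n^{2/3} ≫ 1/n is above the triangle threshold p ~ 1/n. Asymptotically E[X] ~ (c³/6)·n^{3(1−α)} = (8³/6)·n^{1} → ∞; triangles are abundant w.h.p.

E[X] ≈ 3673.043478; in regime p = Θ(1/n^{2/3}) E[X] diverges (above the triangle threshold p ~ 1/n).


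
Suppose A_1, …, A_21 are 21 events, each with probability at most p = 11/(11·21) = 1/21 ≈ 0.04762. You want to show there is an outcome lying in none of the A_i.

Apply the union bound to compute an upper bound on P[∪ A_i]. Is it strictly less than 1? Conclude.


Union bound: P[∪_{i=1}^{21} A_i] ≤ Σ_i P[A_i] ≤ 21·p = 21·(1/21) = 1.
Numerically: 1 ≈ 1.00000.
Is 1 < 1? NO.
Since the bound 1 is ≥ 1, the union bound is uninformative here; it does NOT by itself certify existence.

21·p = 1 ≈ 1.00000; existence NOT certified by the union bound.


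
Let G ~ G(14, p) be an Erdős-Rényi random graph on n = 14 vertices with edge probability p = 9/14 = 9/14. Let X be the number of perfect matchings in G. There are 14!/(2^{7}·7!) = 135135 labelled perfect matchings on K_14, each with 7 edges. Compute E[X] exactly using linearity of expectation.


K_14 has 14!/(2^{7}·7!) = 135135 labelled perfect matchings.
For each such perfect matching H, let X_H = 1 if all 7 edges of H are present in G. Then P[X_H = 1] = p^{7} = (9/14)^{7} = 4782969/105413504.
By linearity of expectation: E[X] = Σ_H E[X_H] = 135135 · p^{7} = 135135 · 4782969/105413504 = 92335216545/15059072.
Numerically: E[X] ≈ 6131.53.

E[X] = 135135 · (9/14)^{7} = 92335216545/15059072 ≈ 6131.53.


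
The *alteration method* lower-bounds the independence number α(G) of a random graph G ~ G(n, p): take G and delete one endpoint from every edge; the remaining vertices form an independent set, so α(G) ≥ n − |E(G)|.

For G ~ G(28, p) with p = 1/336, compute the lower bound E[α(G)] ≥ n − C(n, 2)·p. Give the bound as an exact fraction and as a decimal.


E[|E(G)|] = C(28, 2)·p = 378 · (1/336) = 9/8.
E[α(G)] ≥ n − E[|E(G)|] = 28 − 9/8 = 215/8.
Numerically: ≈ 26.875.
(This is only a lower bound; the true E[α(G)] may be larger.)

E[α(G)] ≥ 215/8 ≈ 26.875.


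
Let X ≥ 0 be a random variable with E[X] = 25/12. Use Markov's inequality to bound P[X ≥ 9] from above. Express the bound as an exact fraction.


μ = E[X] = 25/12, a = 9.
Markov: P[X ≥ 9] ≤ μ/a = (25/12)/9 = 25/108.
Numerically: ≈ 0.231481.
(Since a = 9 > μ = 2.083333, the bound 25/108 is < 1 and informative.)

P[X ≥ 9] ≤ 25/108 ≈ 0.231481.


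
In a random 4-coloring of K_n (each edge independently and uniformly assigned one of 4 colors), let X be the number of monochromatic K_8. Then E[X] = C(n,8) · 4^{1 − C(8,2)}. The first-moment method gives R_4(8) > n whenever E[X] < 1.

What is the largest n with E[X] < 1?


We need C(n, 8) · 4^{1 − 28} < 1, i.e. C(n, 8) < 4^{28 − 1} = 18014398509481984.
Check values of n near the boundary:
  n = 404: C(404, 8) = 16415071523485570; 16415071523485570 < 18014398509481984? YES
  n = 405: C(405, 8) = 16745853821188050; 16745853821188050 < 18014398509481984? YES
  n = 406: C(406, 8) = 17082453897995850; 17082453897995850 < 18014398509481984? YES
  n = 407: C(407, 8) = 17424959239309050; 17424959239309050 < 18014398509481984? YES
  n = 408: C(408, 8) = 17773458424095231; 17773458424095231 < 18014398509481984? YES
  n = 409: C(409, 8) = 18128041135797879; 18128041135797879 < 18014398509481984? NO
  n = 410: C(410, 8) = 18488798173326195; 18488798173326195 < 18014398509481984? NO
  n = 411: C(411, 8) = 18855821462126715; 18855821462126715 < 18014398509481984? NO
The largest n with C(n, 8) < 18014398509481984 is n = 408 (where E[X] = 17773458424095231/18014398509481984 ≈ 0.9866251). Hence R_4(8) > 408, i.e. R_4(8) ≥ 409.

Largest n = 408; hence R_4(8) > 408.


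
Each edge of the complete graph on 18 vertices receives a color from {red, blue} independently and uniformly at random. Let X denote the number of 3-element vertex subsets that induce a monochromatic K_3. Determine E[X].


Let X = Σ_S X_S over the C(18, 3) = 816 subsets S of size 3, where X_S = 1 if the K_3 on S is monochromatic.
For a fixed S, the K_3 on S has C(3, 2) = 3 edges. P[all 3 edges red] = (1/2)^3, and likewise for blue, so P[monochromatic] = 2·(1/2)^3 = 2^{1 − 3} = 1/4.
By linearity: E[X] = C(18, 3) · 2^{1 − 3} = 816 · 1/4 = 204.
Numerically: E[X] ≈ 204.000000.

E[X] = C(18,3)·2^(1−C(3,2)) = 204 ≈ 204.000000.


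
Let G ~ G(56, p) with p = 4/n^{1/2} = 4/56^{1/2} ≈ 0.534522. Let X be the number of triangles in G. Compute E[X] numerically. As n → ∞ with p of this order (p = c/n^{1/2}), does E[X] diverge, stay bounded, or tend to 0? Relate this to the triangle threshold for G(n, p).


Number of potential triangles: C(56, 3) = 27720.
Each occurs with probability p³ ≈ (0.534522)³ ≈ 1.52720710e-01.
By linearity: E[X] = C(56, 3)·p³ ≈ 27720 · 1.52720710e-01 ≈ 4233.418072.
Since α = 1/2 < 1, p = c/n^{1/2} ≫ 1/n is above the triangle threshold p ~ 1/n. Asymptotically E[X] ~ (c³/6)·n^{3(1−α)} = (4³/6)·n^{1.5} → ∞; triangles are abundant w.h.p.

E[X] ≈ 4233.418072; in regime p = Θ(1/n^{1/2}) E[X] diverges (above the triangle threshold p ~ 1/n).


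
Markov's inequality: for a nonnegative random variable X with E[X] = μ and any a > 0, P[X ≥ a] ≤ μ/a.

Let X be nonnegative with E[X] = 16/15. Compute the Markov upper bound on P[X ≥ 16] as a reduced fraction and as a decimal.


μ = E[X] = 16/15, a = 16.
Markov: P[X ≥ 16] ≤ μ/a = (16/15)/16 = 1/15.
Numerically: ≈ 0.06667.
(Since a = 16 > μ = 1.06667, the bound 1/15 is < 1 and informative.)

P[X ≥ 16] ≤ 1/15 ≈ 0.06667.


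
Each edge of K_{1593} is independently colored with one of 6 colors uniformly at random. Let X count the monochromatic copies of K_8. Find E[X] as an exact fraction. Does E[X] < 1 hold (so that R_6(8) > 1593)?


E[X] = C(1593, 8) · 6^{1 − 28} = 1010555394551193970323 · 6^{−27} = 1010555394551193970323/1023490369077469249536.
As a reduced fraction: E[X] = 37427977575970147049/37907050706572935168 ≈ 0.987362.
Is E[X] < 1? YES.
Since E[X] < 1, there exists a 6-coloring of K_{1593} with no monochromatic K_8; hence R_6(8) > 1593.

E[X] = 37427977575970147049/37907050706572935168 ≈ 0.987362; E[X] < 1, so R_6(8) > 1593.


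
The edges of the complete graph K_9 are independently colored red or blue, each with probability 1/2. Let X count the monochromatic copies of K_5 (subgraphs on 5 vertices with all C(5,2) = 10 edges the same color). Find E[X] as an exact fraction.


Let X = Σ_S X_S over the C(9, 5) = 126 subsets S of size 5, where X_S = 1 if the K_5 on S is monochromatic.
For a fixed S, the K_5 on S has C(5, 2) = 10 edges. P[all 10 edges red] = (1/2)^10, and likewise for blue, so P[monochromatic] = 2·(1/2)^10 = 2^{1 − 10} = 1/512.
By linearity: E[X] = C(9, 5) · 2^{1 − 10} = 126 · 1/512 = 63/256.
Numerically: E[X] ≈ 0.2461.

E[X] = C(9,5)·2^(1−C(5,2)) = 63/256 ≈ 0.2461.


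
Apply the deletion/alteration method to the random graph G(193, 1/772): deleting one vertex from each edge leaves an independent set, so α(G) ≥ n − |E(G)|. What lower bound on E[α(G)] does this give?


E[|E(G)|] = C(193, 2)·p = 18528 · (1/772) = 24.
E[α(G)] ≥ n − E[|E(G)|] = 193 − 24 = 169.
Numerically: ≈ 169.000.
(This is only a lower bound; the true E[α(G)] may be larger.)

E[α(G)] ≥ 169 ≈ 169.000.


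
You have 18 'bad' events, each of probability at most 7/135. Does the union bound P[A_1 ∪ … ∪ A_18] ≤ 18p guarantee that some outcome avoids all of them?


Union bound: P[∪_{i=1}^{18} A_i] ≤ Σ_i P[A_i] ≤ 18·p = 18·(7/135) = 14/15.
Numerically: 14/15 ≈ 0.9333333.
Is 14/15 < 1? YES.
Since P[∪ A_i] ≤ 14/15 < 1, the complement has P[∩ A_i^c] ≥ 1 − 14/15 = 1/15 > 0, so some outcome avoids every A_i.

18·p = 14/15 ≈ 0.9333333; existence CERTIFIED by the union bound.


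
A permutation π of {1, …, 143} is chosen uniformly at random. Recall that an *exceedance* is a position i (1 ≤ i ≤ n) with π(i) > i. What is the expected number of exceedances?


Write X = Σ_{i=1}^{143} X_i, where X_i = 1_{π(i) > i}.
For each fixed i, π(i) is uniform over {1, …, 143} (marginal of a uniform permutation), so P[π(i) > i] = (n − i)/n. Summing: Σ_{i=1}^{143} (n − i)/n = (0 + 1 + … + 142)/143 = 143(143 − 1)/(2·143) = (143 − 1)/2.
Hence E[X] = Σ_{i=1}^{143} (143 − i)/143 = 71 ≈ 71.000.

E[X] = 71 = 71.000.


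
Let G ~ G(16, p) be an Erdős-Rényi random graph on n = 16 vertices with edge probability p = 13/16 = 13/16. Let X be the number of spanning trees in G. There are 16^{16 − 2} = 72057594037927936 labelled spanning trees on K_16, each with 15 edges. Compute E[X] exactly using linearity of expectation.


K_16 has 16^{16 − 2} = 72057594037927936 labelled spanning trees.
For each such spanning tree H, let X_H = 1 if all 15 edges of H are present in G. Then P[X_H = 1] = p^{15} = (13/16)^{15} = 51185893014090757/1152921504606846976.
By linearity of expectation: E[X] = Σ_H E[X_H] = 72057594037927936 · p^{15} = 72057594037927936 · 51185893014090757/1152921504606846976 = 51185893014090757/16.
Numerically: E[X] ≈ 3.19912e+15.

E[X] = 72057594037927936 · (13/16)^{15} = 51185893014090757/16 ≈ 3.19912e+15.


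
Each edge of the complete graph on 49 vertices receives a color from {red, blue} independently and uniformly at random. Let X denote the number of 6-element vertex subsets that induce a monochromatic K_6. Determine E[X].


Let X = Σ_S X_S over the C(49, 6) = 13983816 subsets S of size 6, where X_S = 1 if the K_6 on S is monochromatic.
For a fixed S, the K_6 on S has C(6, 2) = 15 edges. P[all 15 edges red] = (1/2)^15, and likewise for blue, so P[monochromatic] = 2·(1/2)^15 = 2^{1 − 15} = 1/16384.
Summing: E[X] = C(49, 6) · 2^{1 − 15} = 13983816 · 1/16384 = 1747977/2048.
Numerically: E[X] ≈ 853.5044.

E[X] = C(49,6)·2^(1−C(6,2)) = 1747977/2048 ≈ 853.5044.


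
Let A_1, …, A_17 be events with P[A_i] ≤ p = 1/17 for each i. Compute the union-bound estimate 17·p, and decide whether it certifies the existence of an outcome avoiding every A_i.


Union bound: P[∪_{i=1}^{17} A_i] ≤ Σ_i P[A_i] ≤ 17·p = 17·(1/17) = 1.
Numerically: 1 ≈ 1.000.
Is 1 < 1? NO.
Since the bound 1 is ≥ 1, the union bound is uninformative here; it does NOT by itself certify existence.

17·p = 1 ≈ 1.000; existence NOT certified by the union bound.


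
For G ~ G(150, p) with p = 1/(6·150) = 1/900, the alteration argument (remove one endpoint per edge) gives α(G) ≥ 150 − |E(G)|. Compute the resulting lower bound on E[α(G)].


E[|E(G)|] = C(150, 2)·p = 11175 · (1/900) = 149/12.
E[α(G)] ≥ n − E[|E(G)|] = 150 − 149/12 = 1651/12.
Numerically: ≈ 137.583333.
(This is only a lower bound; the true E[α(G)] may be larger.)

E[α(G)] ≥ 1651/12 ≈ 137.583333.


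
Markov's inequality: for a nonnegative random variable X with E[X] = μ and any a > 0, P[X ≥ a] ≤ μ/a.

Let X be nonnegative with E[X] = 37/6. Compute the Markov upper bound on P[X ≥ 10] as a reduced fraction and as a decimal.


μ = E[X] = 37/6, a = 10.
Markov: P[X ≥ 10] ≤ μ/a = (37/6)/10 = 37/60.
Numerically: ≈ 0.6167.
(Since a = 10 > μ = 6.1667, the bound 37/60 is < 1 and informative.)

P[X ≥ 10] ≤ 37/60 ≈ 0.6167.


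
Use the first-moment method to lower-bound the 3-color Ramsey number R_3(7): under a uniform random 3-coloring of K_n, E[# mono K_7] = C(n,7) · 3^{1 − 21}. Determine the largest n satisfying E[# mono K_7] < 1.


We need C(n, 7) · 3^{1 − 21} < 1, i.e. C(n, 7) < 3^{21 − 1} = 3486784401.
Check values of n near the boundary:
  n = 77: C(77, 7) = 2404808340; 2404808340 < 3486784401? YES
  n = 78: C(78, 7) = 2641902120; 2641902120 < 3486784401? YES
  n = 79: C(79, 7) = 2898753715; 2898753715 < 3486784401? YES
  n = 80: C(80, 7) = 3176716400; 3176716400 < 3486784401? YES
  n = 81: C(81, 7) = 3477216600; 3477216600 < 3486784401? YES
  n = 82: C(82, 7) = 3801756816; 3801756816 < 3486784401? NO
The largest n with C(n, 7) < 3486784401 is n = 81 (where E[X] = 42928600/43046721 ≈ 0.997256). Hence R_3(7) > 81, i.e. R_3(7) ≥ 82.

Largest n = 81; hence R_3(7) > 81.


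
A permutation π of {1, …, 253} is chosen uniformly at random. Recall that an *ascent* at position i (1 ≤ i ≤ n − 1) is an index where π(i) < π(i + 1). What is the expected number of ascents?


Write X = Σ X_I over i = 1, …, 252, with X_I the indicator of one ascent.
There are 252 indicators.
For each fixed i, the pair (π(i), π(i+1)) is a uniformly random ordered pair of distinct values from {1, …, 253}; by symmetry P[π(i) < π(i+1)] = 1/2.
By linearity: E[X] = 252 · (1/2) = (253 − 1) · (1/2) = 126 ≈ 126.00000.

E[X] = 126 = 126.00000.


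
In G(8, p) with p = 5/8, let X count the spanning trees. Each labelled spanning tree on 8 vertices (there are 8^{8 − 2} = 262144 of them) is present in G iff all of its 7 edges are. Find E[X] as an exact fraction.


K_8 has 8^{8 − 2} = 262144 labelled spanning trees.
For each such spanning tree H, let X_H = 1 if all 7 edges of H are present in G. Then P[X_H = 1] = p^{7} = (5/8)^{7} = 78125/2097152.
By linearity: E[X] = Σ_H E[X_H] = 262144 · p^{7} = 262144 · 78125/2097152 = 78125/8.
Numerically: E[X] ≈ 9766.

E[X] = 262144 · (5/8)^{7} = 78125/8 ≈ 9766.


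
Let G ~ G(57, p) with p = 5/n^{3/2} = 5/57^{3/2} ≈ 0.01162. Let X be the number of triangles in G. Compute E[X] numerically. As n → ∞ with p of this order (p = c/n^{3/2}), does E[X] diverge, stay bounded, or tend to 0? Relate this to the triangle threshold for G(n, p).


Number of potential triangles: C(57, 3) = 29260.
Each occurs with probability p³ ≈ (0.01162)³ ≈ 1.568459e-06.
By linearity: E[X] = C(57, 3)·p³ ≈ 29260 · 1.568459e-06 ≈ 0.0459.
Since α = 3/2 > 1, p = c/n^{3/2} = o(1/n) is below the triangle threshold p ~ 1/n. Asymptotically E[X] ~ (c³/6)·n^{3(1−α)} = (5³/6)·n^{-1.5} → 0, so by Markov's inequality G has no triangles w.h.p.

E[X] ≈ 0.0459; in regime p = Θ(1/n^{3/2}) E[X] tends to 0 (below the triangle threshold p ~ 1/n).


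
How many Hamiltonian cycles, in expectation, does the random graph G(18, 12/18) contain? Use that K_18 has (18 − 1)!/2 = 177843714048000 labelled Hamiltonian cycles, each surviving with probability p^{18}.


K_18 has (18 − 1)!/2 = 177843714048000 labelled Hamiltonian cycles.
For each such Hamiltonian cycle H, let X_H = 1 if all 18 edges of H are present in G. Then P[X_H = 1] = p^{18} = (2/3)^{18} = 262144/387420489.
Summing the indicators: E[X] = Σ_H E[X_H] = 177843714048000 · p^{18} = 177843714048000 · 262144/387420489 = 63951526166528000/531441.
Numerically: E[X] ≈ 1.2034e+11.

E[X] = 177843714048000 · (2/3)^{18} = 63951526166528000/531441 ≈ 1.2034e+11.


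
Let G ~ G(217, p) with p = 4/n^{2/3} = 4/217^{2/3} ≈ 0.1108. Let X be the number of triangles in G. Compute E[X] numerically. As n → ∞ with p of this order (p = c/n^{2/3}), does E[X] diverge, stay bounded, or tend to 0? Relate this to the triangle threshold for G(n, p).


Number of potential triangles: C(217, 3) = 1679580.
Each occurs with probability p³ ≈ (0.1108)³ ≈ 1.359128e-03.
By linearity: E[X] = C(217, 3)·p³ ≈ 1679580 · 1.359128e-03 ≈ 2282.7650.
Since α = 2/3 < 1, p = c/n^{2/3} ≫ 1/n is above the triangle threshold p ~ 1/n. Asymptotically E[X] ~ (c³/6)·n^{3(1−α)} = (4³/6)·n^{1} → ∞; triangles are abundant w.h.p.

E[X] ≈ 2282.7650; in regime p = Θ(1/n^{2/3}) E[X] diverges (above the triangle threshold p ~ 1/n).


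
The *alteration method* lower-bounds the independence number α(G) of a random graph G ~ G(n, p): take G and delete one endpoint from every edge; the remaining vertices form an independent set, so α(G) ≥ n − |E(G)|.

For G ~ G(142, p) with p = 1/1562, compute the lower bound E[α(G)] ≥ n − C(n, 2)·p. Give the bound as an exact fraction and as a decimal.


E[|E(G)|] = C(142, 2)·p = 10011 · (1/1562) = 141/22.
E[α(G)] ≥ n − E[|E(G)|] = 142 − 141/22 = 2983/22.
Numerically: ≈ 135.591.
(This is only a lower bound; the true E[α(G)] may be larger.)

E[α(G)] ≥ 2983/22 ≈ 135.591.


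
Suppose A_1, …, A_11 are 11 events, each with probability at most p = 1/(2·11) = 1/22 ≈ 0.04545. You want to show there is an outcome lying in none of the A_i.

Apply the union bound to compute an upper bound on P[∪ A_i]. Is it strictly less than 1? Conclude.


Union bound: P[∪_{i=1}^{11} A_i] ≤ Σ_i P[A_i] ≤ 11·p = 11·(1/22) = 1/2.
Numerically: 1/2 ≈ 0.50000.
Is 1/2 < 1? YES.
Since P[∪ A_i] ≤ 1/2 < 1, the complement has P[∩ A_i^c] ≥ 1 − 1/2 = 1/2 > 0, so some outcome avoids every A_i.

11·p = 1/2 ≈ 0.50000; existence CERTIFIED by the union bound.


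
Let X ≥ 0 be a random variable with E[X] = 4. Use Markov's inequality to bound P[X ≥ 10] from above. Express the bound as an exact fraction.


μ = E[X] = 4, a = 10.
Markov: P[X ≥ 10] ≤ μ/a = (4)/10 = 2/5.
Numerically: ≈ 0.400000.
(Since a = 10 > μ = 4.000000, the bound 2/5 is < 1 and informative.)

P[X ≥ 10] ≤ 2/5 ≈ 0.400000.


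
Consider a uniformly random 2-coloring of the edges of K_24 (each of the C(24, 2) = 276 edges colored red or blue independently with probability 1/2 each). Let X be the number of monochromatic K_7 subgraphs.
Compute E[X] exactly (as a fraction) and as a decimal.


Let X = Σ_S X_S over the C(24, 7) = 346104 subsets S of size 7, where X_S = 1 if the K_7 on S is monochromatic.
For a fixed S, the K_7 on S has C(7, 2) = 21 edges. P[all 21 edges red] = (1/2)^21, and likewise for blue, so P[monochromatic] = 2·(1/2)^21 = 2^{1 − 21} = 1/1048576.
Summing: E[X] = C(24, 7) · 2^{1 − 21} = 346104 · 1/1048576 = 43263/131072.
Numerically: E[X] ≈ 0.33007.

E[X] = C(24,7)·2^(1−C(7,2)) = 43263/131072 ≈ 0.33007.


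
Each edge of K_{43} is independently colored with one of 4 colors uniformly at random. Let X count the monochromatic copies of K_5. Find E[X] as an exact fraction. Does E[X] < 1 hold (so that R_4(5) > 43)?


E[X] = C(43, 5) · 4^{1 − 10} = 962598 · 4^{−9} = 962598/262144.
As a reduced fraction: E[X] = 481299/131072 ≈ 3.672020.
Is E[X] < 1? NO.
Since E[X] ≥ 1, the first-moment bound is inconclusive at n = 43; it does NOT by itself certify R_4(5) > 43.

E[X] = 481299/131072 ≈ 3.672020; E[X] ≥ 1; first-moment method inconclusive here.


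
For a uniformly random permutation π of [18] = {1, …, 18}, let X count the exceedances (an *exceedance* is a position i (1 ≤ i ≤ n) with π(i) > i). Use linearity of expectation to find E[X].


Write X = Σ_{i=1}^{18} X_i, where X_i = 1_{π(i) > i}.
For each fixed i, π(i) is uniform over {1, …, 18} (marginal of a uniform permutation), so P[π(i) > i] = (n − i)/n. Summing: Σ_{i=1}^{18} (n − i)/n = (0 + 1 + … + 17)/18 = 18(18 − 1)/(2·18) = (18 − 1)/2.
Hence E[X] = Σ_{i=1}^{18} (18 − i)/18 = 17/2 ≈ 8.500000.

E[X] = 17/2 = 8.500000.


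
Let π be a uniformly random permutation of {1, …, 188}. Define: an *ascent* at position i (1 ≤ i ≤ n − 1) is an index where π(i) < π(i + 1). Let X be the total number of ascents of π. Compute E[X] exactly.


Write X = Σ X_I over i = 1, …, 187, with X_I the indicator of one ascent.
There are 187 indicators.
For each fixed i, the pair (π(i), π(i+1)) is a uniformly random ordered pair of distinct values from {1, …, 188}; by symmetry P[π(i) < π(i+1)] = 1/2.
By linearity: E[X] = 187 · (1/2) = (188 − 1) · (1/2) = 187/2 ≈ 93.50000.

E[X] = 187/2 = 93.50000.


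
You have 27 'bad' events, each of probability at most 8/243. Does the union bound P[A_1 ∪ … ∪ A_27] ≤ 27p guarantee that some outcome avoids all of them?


Union bound: P[∪_{i=1}^{27} A_i] ≤ Σ_i P[A_i] ≤ 27·p = 27·(8/243) = 8/9.
Numerically: 8/9 ≈ 0.88889.
Is 8/9 < 1? YES.
Since P[∪ A_i] ≤ 8/9 < 1, the complement has P[∩ A_i^c] ≥ 1 − 8/9 = 1/9 > 0, so some outcome avoids every A_i.

27·p = 8/9 ≈ 0.88889; existence CERTIFIED by the union bound.


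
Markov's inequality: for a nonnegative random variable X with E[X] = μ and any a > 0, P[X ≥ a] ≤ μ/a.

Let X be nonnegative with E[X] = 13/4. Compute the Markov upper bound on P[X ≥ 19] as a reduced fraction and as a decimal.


μ = E[X] = 13/4, a = 19.
Markov: P[X ≥ 19] ≤ μ/a = (13/4)/19 = 13/76.
Numerically: ≈ 0.171.
(Since a = 19 > μ = 3.250, the bound 13/76 is < 1 and informative.)

P[X ≥ 19] ≤ 13/76 ≈ 0.171.


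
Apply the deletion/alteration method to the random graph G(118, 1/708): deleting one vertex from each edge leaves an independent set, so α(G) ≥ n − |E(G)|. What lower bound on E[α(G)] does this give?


E[|E(G)|] = C(118, 2)·p = 6903 · (1/708) = 39/4.
E[α(G)] ≥ n − E[|E(G)|] = 118 − 39/4 = 433/4.
Numerically: ≈ 108.25000.
(This is only a lower bound; the true E[α(G)] may be larger.)

E[α(G)] ≥ 433/4 ≈ 108.25000.


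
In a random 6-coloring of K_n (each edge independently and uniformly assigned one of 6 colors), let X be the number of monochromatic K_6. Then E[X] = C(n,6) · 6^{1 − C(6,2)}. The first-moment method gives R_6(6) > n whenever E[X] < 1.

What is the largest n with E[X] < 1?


We need C(n, 6) · 6^{1 − 15} < 1, i.e. C(n, 6) < 6^{15 − 1} = 78364164096.
Check values of n near the boundary:
  n = 195: C(195, 6) = 70656049360; 70656049360 < 78364164096? YES
  n = 196: C(196, 6) = 72887293024; 72887293024 < 78364164096? YES
  n = 197: C(197, 6) = 75176946208; 75176946208 < 78364164096? YES
  n = 198: C(198, 6) = 77526225777; 77526225777 < 78364164096? YES
  n = 199: C(199, 6) = 79936367511; 79936367511 < 78364164096? NO
The largest n with C(n, 6) < 78364164096 is n = 198 (where E[X] = 25842075259/26121388032 ≈ 0.989). Hence R_6(6) > 198, i.e. R_6(6) ≥ 199.

Largest n = 198; hence R_6(6) > 198.


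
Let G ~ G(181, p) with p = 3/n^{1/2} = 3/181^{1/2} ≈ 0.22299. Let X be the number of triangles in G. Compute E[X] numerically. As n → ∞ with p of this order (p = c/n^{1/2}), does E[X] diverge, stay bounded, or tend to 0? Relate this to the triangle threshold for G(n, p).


Number of potential triangles: C(181, 3) = 971970.
Each occurs with probability p³ ≈ (0.22299)³ ≈ 1.1087813e-02.
By linearity: E[X] = C(181, 3)·p³ ≈ 971970 · 1.1087813e-02 ≈ 10777.02183.
Since α = 1/2 < 1, p = c/n^{1/2} ≫ 1/n is above the triangle threshold p ~ 1/n. Asymptotically E[X] ~ (c³/6)·n^{3(1−α)} = (3³/6)·n^{1.5} → ∞; triangles are abundant w.h.p.

E[X] ≈ 10777.02183; in regime p = Θ(1/n^{1/2}) E[X] diverges (above the triangle threshold p ~ 1/n).


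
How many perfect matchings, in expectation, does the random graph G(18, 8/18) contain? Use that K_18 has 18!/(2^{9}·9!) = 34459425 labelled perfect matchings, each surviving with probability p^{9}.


K_18 has 18!/(2^{9}·9!) = 34459425 labelled perfect matchings.
For each such perfect matching H, let X_H = 1 if all 9 edges of H are present in G. Then P[X_H = 1] = p^{9} = (4/9)^{9} = 262144/387420489.
Summing the indicators: E[X] = Σ_H E[X_H] = 34459425 · p^{9} = 34459425 · 262144/387420489 = 111522611200/4782969.
Numerically: E[X] ≈ 2.33e+04.

E[X] = 34459425 · (4/9)^{9} = 111522611200/4782969 ≈ 2.33e+04.


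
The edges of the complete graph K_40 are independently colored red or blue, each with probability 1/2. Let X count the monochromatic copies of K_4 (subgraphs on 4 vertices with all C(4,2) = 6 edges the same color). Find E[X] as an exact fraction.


Let X = Σ_S X_S over the C(40, 4) = 91390 subsets S of size 4, where X_S = 1 if the K_4 on S is monochromatic.
For a fixed S, the K_4 on S has C(4, 2) = 6 edges. P[all 6 edges red] = (1/2)^6, and likewise for blue, so P[monochromatic] = 2·(1/2)^6 = 2^{1 − 6} = 1/32.
By linearity: E[X] = C(40, 4) · 2^{1 − 6} = 91390 · 1/32 = 45695/16.
Numerically: E[X] ≈ 2855.9375.

E[X] = C(40,4)·2^(1−C(4,2)) = 45695/16 ≈ 2855.9375.


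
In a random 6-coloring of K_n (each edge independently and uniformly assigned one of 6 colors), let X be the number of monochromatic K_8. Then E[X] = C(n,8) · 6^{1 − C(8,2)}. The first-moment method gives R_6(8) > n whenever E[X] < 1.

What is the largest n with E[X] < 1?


We need C(n, 8) · 6^{1 − 28} < 1, i.e. C(n, 8) < 6^{28 − 1} = 1023490369077469249536.
Check values of n near the boundary:
  n = 1592: C(1592, 8) = 1005480414540892933435; 1005480414540892933435 < 1023490369077469249536? YES
  n = 1593: C(1593, 8) = 1010555394551193970323; 1010555394551193970323 < 1023490369077469249536? YES
  n = 1594: C(1594, 8) = 1015652773590544255167; 1015652773590544255167 < 1023490369077469249536? YES
  n = 1595: C(1595, 8) = 1020772636343363633895; 1020772636343363633895 < 1023490369077469249536? YES
  n = 1596: C(1596, 8) = 1025915067760710553965; 1025915067760710553965 < 1023490369077469249536? NO
  n = 1597: C(1597, 8) = 1031080153060953275445; 1031080153060953275445 < 1023490369077469249536? NO
The largest n with C(n, 8) < 1023490369077469249536 is n = 1595 (where E[X] = 113419181815929292655/113721152119718805504 ≈ 0.99734). Hence R_6(8) > 1595, i.e. R_6(8) ≥ 1596.

Largest n = 1595; hence R_6(8) > 1595.


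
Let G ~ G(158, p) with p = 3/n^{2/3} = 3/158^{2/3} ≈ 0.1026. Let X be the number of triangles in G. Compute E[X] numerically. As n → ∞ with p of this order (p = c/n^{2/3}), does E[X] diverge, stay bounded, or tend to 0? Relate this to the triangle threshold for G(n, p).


Number of potential triangles: C(158, 3) = 644956.
Each occurs with probability p³ ≈ (0.1026)³ ≈ 1.081557e-03.
By linearity: E[X] = C(158, 3)·p³ ≈ 644956 · 1.081557e-03 ≈ 697.5570.
Since α = 2/3 < 1, p = c/n^{2/3} ≫ 1/n is above the triangle threshold p ~ 1/n. Asymptotically E[X] ~ (c³/6)·n^{3(1−α)} = (3³/6)·n^{1} → ∞; triangles are abundant w.h.p.

E[X] ≈ 697.5570; in regime p = Θ(1/n^{2/3}) E[X] diverges (above the triangle threshold p ~ 1/n).


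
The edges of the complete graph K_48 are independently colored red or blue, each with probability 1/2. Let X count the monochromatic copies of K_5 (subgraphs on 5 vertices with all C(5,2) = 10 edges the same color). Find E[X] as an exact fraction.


Let X = Σ_S X_S over the C(48, 5) = 1712304 subsets S of size 5, where X_S = 1 if the K_5 on S is monochromatic.
For a fixed S, the K_5 on S has C(5, 2) = 10 edges. P[all 10 edges red] = (1/2)^10, and likewise for blue, so P[monochromatic] = 2·(1/2)^10 = 2^{1 − 10} = 1/512.
Summing: E[X] = C(48, 5) · 2^{1 − 10} = 1712304 · 1/512 = 107019/32.
Numerically: E[X] ≈ 3344.343750.

E[X] = C(48,5)·2^(1−C(5,2)) = 107019/32 ≈ 3344.343750.


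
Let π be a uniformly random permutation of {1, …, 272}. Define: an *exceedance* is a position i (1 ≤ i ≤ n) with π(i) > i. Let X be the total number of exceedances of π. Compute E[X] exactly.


Write X = Σ_{i=1}^{272} X_i, where X_i = 1_{π(i) > i}.
For each fixed i, π(i) is uniform over {1, …, 272} (marginal of a uniform permutation), so P[π(i) > i] = (n − i)/n. Summing: Σ_{i=1}^{272} (n − i)/n = (0 + 1 + … + 271)/272 = 272(272 − 1)/(2·272) = (272 − 1)/2.
Hence E[X] = Σ_{i=1}^{272} (272 − i)/272 = 271/2 ≈ 135.50000.

E[X] = 271/2 = 135.50000.


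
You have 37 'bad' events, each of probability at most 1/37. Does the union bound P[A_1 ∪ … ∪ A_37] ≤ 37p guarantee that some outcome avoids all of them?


Union bound: P[∪_{i=1}^{37} A_i] ≤ Σ_i P[A_i] ≤ 37·p = 37·(1/37) = 1.
Numerically: 1 ≈ 1.000.
Is 1 < 1? NO.
Since the bound 1 is ≥ 1, the union bound is uninformative here; it does NOT by itself certify existence.

37·p = 1 ≈ 1.000; existence NOT certified by the union bound.


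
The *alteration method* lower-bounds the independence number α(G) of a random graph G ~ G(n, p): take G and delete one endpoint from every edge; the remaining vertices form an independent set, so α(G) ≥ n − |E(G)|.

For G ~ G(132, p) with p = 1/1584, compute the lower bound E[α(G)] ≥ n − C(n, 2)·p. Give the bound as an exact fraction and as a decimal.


E[|E(G)|] = C(132, 2)·p = 8646 · (1/1584) = 131/24.
E[α(G)] ≥ n − E[|E(G)|] = 132 − 131/24 = 3037/24.
Numerically: ≈ 126.54167.
(This is only a lower bound; the true E[α(G)] may be larger.)

E[α(G)] ≥ 3037/24 ≈ 126.54167.


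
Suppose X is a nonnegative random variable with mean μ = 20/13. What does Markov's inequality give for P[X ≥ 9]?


μ = E[X] = 20/13, a = 9.
Markov: P[X ≥ 9] ≤ μ/a = (20/13)/9 = 20/117.
Numerically: ≈ 0.171.
(Since a = 9 > μ = 1.538, the bound 20/117 is < 1 and informative.)

P[X ≥ 9] ≤ 20/117 ≈ 0.171.


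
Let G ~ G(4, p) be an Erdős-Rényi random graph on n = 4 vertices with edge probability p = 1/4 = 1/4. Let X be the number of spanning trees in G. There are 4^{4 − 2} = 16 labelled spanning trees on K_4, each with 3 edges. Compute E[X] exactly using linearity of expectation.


K_4 has 4^{4 − 2} = 16 labelled spanning trees.
For each such spanning tree H, let X_H = 1 if all 3 edges of H are present in G. Then P[X_H = 1] = p^{3} = (1/4)^{3} = 1/64.
By linearity of expectation: E[X] = Σ_H E[X_H] = 16 · p^{3} = 16 · 1/64 = 1/4.
Numerically: E[X] ≈ 0.25.

E[X] = 16 · (1/4)^{3} = 1/4 ≈ 0.25.


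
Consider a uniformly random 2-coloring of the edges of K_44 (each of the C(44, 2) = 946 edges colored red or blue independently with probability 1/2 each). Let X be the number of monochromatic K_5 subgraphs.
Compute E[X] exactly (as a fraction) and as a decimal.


Let X = Σ_S X_S over the C(44, 5) = 1086008 subsets S of size 5, where X_S = 1 if the K_5 on S is monochromatic.
For a fixed S, the K_5 on S has C(5, 2) = 10 edges. P[all 10 edges red] = (1/2)^10, and likewise for blue, so P[monochromatic] = 2·(1/2)^10 = 2^{1 − 10} = 1/512.
By linearity of expectation: E[X] = C(44, 5) · 2^{1 − 10} = 1086008 · 1/512 = 135751/64.
Numerically: E[X] ≈ 2121.109375.

E[X] = C(44,5)·2^(1−C(5,2)) = 135751/64 ≈ 2121.109375.


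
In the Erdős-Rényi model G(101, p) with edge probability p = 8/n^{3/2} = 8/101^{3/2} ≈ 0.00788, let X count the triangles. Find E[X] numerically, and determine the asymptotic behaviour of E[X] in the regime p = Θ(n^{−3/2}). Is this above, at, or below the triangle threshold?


Number of potential triangles: C(101, 3) = 166650.
Each occurs with probability p³ ≈ (0.00788)³ ≈ 4.89580e-07.
By linearity: E[X] = C(101, 3)·p³ ≈ 166650 · 4.89580e-07 ≈ 0.082.
Since α = 3/2 > 1, p = c/n^{3/2} = o(1/n) is below the triangle threshold p ~ 1/n. Asymptotically E[X] ~ (c³/6)·n^{3(1−α)} = (8³/6)·n^{-1.5} → 0, so by Markov's inequality G has no triangles w.h.p.

E[X] ≈ 0.082; in regime p = Θ(1/n^{3/2}) E[X] tends to 0 (below the triangle threshold p ~ 1/n).


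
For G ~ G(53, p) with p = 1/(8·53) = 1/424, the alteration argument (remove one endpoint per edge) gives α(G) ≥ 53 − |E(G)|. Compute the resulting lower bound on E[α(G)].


E[|E(G)|] = C(53, 2)·p = 1378 · (1/424) = 13/4.
E[α(G)] ≥ n − E[|E(G)|] = 53 − 13/4 = 199/4.
Numerically: ≈ 49.750.
(This is only a lower bound; the true E[α(G)] may be larger.)

E[α(G)] ≥ 199/4 ≈ 49.750.


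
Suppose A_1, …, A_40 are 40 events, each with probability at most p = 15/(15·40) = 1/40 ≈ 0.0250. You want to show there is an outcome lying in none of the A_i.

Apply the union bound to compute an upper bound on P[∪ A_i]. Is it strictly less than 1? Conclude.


Union bound: P[∪_{i=1}^{40} A_i] ≤ Σ_i P[A_i] ≤ 40·p = 40·(1/40) = 1.
Numerically: 1 ≈ 1.0000.
Is 1 < 1? NO.
Since the bound 1 is ≥ 1, the union bound is uninformative here; it does NOT by itself certify existence.

40·p = 1 ≈ 1.0000; existence NOT certified by the union bound.


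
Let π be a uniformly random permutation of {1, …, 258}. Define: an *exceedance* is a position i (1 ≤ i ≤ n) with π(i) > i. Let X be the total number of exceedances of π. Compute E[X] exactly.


Write X = Σ_{i=1}^{258} X_i, where X_i = 1_{π(i) > i}.
For each fixed i, π(i) is uniform over {1, …, 258} (marginal of a uniform permutation), so P[π(i) > i] = (n − i)/n. Summing: Σ_{i=1}^{258} (n − i)/n = (0 + 1 + … + 257)/258 = 258(258 − 1)/(2·258) = (258 − 1)/2.
Hence E[X] = Σ_{i=1}^{258} (258 − i)/258 = 257/2 ≈ 128.500000.

E[X] = 257/2 = 128.500000.


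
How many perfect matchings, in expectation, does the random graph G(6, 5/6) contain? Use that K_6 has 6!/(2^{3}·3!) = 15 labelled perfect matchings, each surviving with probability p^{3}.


K_6 has 6!/(2^{3}·3!) = 15 labelled perfect matchings.
For each such perfect matching H, let X_H = 1 if all 3 edges of H are present in G. Then P[X_H = 1] = p^{3} = (5/6)^{3} = 125/216.
Summing the indicators: E[X] = Σ_H E[X_H] = 15 · p^{3} = 15 · 125/216 = 625/72.
Numerically: E[X] ≈ 8.68.

E[X] = 15 · (5/6)^{3} = 625/72 ≈ 8.68.


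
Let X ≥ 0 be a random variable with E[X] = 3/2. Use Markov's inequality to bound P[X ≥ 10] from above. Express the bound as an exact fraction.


μ = E[X] = 3/2, a = 10.
Markov: P[X ≥ 10] ≤ μ/a = (3/2)/10 = 3/20.
Numerically: ≈ 0.1500.
(Since a = 10 > μ = 1.5000, the bound 3/20 is < 1 and informative.)

P[X ≥ 10] ≤ 3/20 ≈ 0.1500.


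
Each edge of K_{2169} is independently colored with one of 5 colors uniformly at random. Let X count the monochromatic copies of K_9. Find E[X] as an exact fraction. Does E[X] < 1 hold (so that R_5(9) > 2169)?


E[X] = C(2169, 9) · 5^{1 − 36} = 2879753360044504243499683 · 5^{−35} = 2879753360044504243499683/2910383045673370361328125.
As a reduced fraction: E[X] = 2879753360044504243499683/2910383045673370361328125 ≈ 0.98948.
Is E[X] < 1? YES.
Since E[X] < 1, there exists a 5-coloring of K_{2169} with no monochromatic K_9; hence R_5(9) > 2169.

E[X] = 2879753360044504243499683/2910383045673370361328125 ≈ 0.98948; E[X] < 1, so R_5(9) > 2169.


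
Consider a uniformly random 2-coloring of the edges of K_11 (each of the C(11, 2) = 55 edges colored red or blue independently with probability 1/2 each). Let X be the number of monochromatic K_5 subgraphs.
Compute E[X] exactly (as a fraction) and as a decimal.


Let X = Σ_S X_S over the C(11, 5) = 462 subsets S of size 5, where X_S = 1 if the K_5 on S is monochromatic.
For a fixed S, the K_5 on S has C(5, 2) = 10 edges. P[all 10 edges red] = (1/2)^10, and likewise for blue, so P[monochromatic] = 2·(1/2)^10 = 2^{1 − 10} = 1/512.
By linearity: E[X] = C(11, 5) · 2^{1 − 10} = 462 · 1/512 = 231/256.
Numerically: E[X] ≈ 0.9023.

E[X] = C(11,5)·2^(1−C(5,2)) = 231/256 ≈ 0.9023.


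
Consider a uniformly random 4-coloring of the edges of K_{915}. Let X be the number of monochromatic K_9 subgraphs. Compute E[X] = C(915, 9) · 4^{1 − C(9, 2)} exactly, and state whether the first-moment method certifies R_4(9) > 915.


E[X] = C(915, 9) · 4^{1 − 36} = 1190931166636537885130 · 4^{−35} = 1190931166636537885130/1180591620717411303424.
As a reduced fraction: E[X] = 595465583318268942565/590295810358705651712 ≈ 1.009.
Is E[X] < 1? NO.
Since E[X] ≥ 1, the first-moment bound is inconclusive at n = 915; it does NOT by itself certify R_4(9) > 915.

E[X] = 595465583318268942565/590295810358705651712 ≈ 1.009; E[X] ≥ 1; first-moment method inconclusive here.


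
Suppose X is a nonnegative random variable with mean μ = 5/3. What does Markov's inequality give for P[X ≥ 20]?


μ = E[X] = 5/3, a = 20.
Markov: P[X ≥ 20] ≤ μ/a = (5/3)/20 = 1/12.
Numerically: ≈ 0.083333.
(Since a = 20 > μ = 1.666667, the bound 1/12 is < 1 and informative.)

P[X ≥ 20] ≤ 1/12 ≈ 0.083333.
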